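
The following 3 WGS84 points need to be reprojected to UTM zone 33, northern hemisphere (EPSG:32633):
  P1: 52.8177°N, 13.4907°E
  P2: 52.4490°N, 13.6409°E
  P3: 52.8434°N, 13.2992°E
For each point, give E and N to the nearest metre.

UTM zone 33N: λ₀ = 15°, k₀ = 0.9996.
P1 (52.8177°, 13.4907°) → (398287.361, 5853058.913) m.
P2 (52.4490°, 13.6409°) → (407635.620, 5811847.760) m.
P3 (52.8434°, 13.2992°) → (385450.658, 5856205.490) m.

P1: E 398287 m, N 5853059 m; P2: E 407636 m, N 5811848 m; P3: E 385451 m, N 5856205 m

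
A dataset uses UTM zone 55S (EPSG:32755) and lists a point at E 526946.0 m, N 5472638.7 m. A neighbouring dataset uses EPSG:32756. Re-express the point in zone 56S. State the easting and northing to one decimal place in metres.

UTM 55S → geographic: φ = -40.89689968°, λ = 147.31990024°.
UTM 56S (λ₀ = 153°) forward: E = 21438.738 m, N = 5457130.029 m.

E 21438.7 m, N 5457130.0 m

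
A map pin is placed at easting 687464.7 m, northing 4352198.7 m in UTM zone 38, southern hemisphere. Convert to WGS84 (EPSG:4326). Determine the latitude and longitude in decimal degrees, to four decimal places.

Zone 38S: λ₀ = 45°, k₀ = 0.9996, false easting 500000 m, false northing 10000000 m.
Meridian distance M = (N − FN)/k₀ = -5650061.3 m.
Inverse transverse Mercator on WGS84 gives φ = -50.95129980°, λ = 47.66899986°.

lat -50.9513°, lon 47.6690°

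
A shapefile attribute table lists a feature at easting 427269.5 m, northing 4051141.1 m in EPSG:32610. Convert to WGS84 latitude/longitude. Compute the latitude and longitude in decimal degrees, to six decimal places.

Zone 10N: λ₀ = -123°, k₀ = 0.9996, false easting 500000 m.
Meridian distance M = (N − FN)/k₀ = 4052762.2 m.
Inverse transverse Mercator on WGS84 gives φ = 36.60299992°, λ = -123.81320022°.

lat 36.603000°, lon -123.813200°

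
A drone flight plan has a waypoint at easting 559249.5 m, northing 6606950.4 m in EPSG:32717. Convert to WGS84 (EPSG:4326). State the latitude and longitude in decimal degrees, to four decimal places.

lat -30.6687°, lon -80.3815°

Zone 17S: λ₀ = -81°, k₀ = 0.9996, false easting 500000 m, false northing 10000000 m.
Meridian distance M = (N − FN)/k₀ = -3394407.4 m.
Inverse transverse Mercator on WGS84 gives φ = -30.66869967°, λ = -80.38149959°.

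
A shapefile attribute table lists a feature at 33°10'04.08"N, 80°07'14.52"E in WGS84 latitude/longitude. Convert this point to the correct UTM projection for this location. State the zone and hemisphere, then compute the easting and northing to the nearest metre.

Zone 44N: E 418014 m, N 3670234 m

Longitude 80.1207° lies in the 6° band [78°, 84°), giving zone 44; latitude is north of the equator, so 44N.
Zone 44 central meridian λ₀ = 6×44 − 183 = 81°; Δλ = -0.8793°.
Transverse Mercator on WGS84 with k₀ = 0.9996 gives E = 418013.993 m, N = 3670233.715 m.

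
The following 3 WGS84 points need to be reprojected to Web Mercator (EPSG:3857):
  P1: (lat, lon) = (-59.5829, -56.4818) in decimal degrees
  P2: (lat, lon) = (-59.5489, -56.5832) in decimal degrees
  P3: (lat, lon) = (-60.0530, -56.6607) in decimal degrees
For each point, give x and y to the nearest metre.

P1: x -6287525 m, y -8307455 m; P2: x -6298813 m, y -8299983 m; P3: x -6307440 m, y -8411547 m

Web Mercator: x = R·λ, y = R·ln tan(π/4+φ/2), R = 6378137 m.
P1 (-59.5829°, -56.4818°) → (-6287525.215, -8307454.938) m.
P2 (-59.5489°, -56.5832°) → (-6298813.011, -8299983.049) m.
P3 (-60.0530°, -56.6607°) → (-6307440.272, -8411547.220) m.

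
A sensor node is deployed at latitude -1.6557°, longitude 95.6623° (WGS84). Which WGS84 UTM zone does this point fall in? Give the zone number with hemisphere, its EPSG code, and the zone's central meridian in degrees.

UTM zone = ⌊(λ + 180)/6⌋ + 1; 95.6623° ∈ [90°, 96°) → zone 46.
Hemisphere: S (φ < 0).
Central meridian λ₀ = 6×46 − 183 = 93°.
EPSG code: 32746.

Zone 46S (EPSG:32746), central meridian 93°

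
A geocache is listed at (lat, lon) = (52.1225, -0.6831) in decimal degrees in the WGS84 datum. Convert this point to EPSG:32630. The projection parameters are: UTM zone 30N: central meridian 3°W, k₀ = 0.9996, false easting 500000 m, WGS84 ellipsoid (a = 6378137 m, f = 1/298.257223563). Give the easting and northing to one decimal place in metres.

Zone 30 central meridian λ₀ = 6×30 − 183 = -3°; Δλ = +2.3169°.
Transverse Mercator on WGS84 with k₀ = 0.9996 gives E = 658611.316 m, N = 5777195.068 m.

E 658611.3 m, N 5777195.1 m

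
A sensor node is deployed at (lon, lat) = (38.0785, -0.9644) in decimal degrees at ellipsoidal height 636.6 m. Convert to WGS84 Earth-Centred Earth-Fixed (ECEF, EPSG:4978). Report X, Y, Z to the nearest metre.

X 5020450 m, Y 3933495 m, Z -106644 m

WGS84: a = 6378137 m, e² = 0.006694380; N(φ) = a/√(1−e²sin²φ) = 6378143.048 m.
X = (N+h)·cosφ·cosλ = 5020450.424 m; Y = (N+h)·cosφ·sinλ = 3933494.715 m; Z = (N(1−e²)+h)·sinφ = -106643.612 m.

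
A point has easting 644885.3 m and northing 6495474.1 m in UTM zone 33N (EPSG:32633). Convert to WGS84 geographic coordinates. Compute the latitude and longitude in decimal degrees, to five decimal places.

lat 58.57550°, lon 17.49160°

Zone 33N: λ₀ = 15°, k₀ = 0.9996, false easting 500000 m.
Meridian distance M = (N − FN)/k₀ = 6498073.3 m.
Inverse transverse Mercator on WGS84 gives φ = 58.57549957°, λ = 17.49160016°.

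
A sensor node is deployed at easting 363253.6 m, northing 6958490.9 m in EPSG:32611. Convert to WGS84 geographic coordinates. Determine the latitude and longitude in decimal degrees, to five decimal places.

lat 62.73130°, lon -119.67570°

Zone 11N: λ₀ = -117°, k₀ = 0.9996, false easting 500000 m.
Meridian distance M = (N − FN)/k₀ = 6961275.4 m.
Inverse transverse Mercator on WGS84 gives φ = 62.73129980°, λ = -119.67570020°.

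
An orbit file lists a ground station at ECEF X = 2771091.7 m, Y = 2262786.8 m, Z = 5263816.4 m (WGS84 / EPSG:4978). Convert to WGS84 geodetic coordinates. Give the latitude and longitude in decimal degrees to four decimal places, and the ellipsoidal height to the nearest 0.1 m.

lat 55.9764°, lon 39.2340°, h 1018.3 m

λ = atan2(Y, X) = 39.23400032°; p = √(X²+Y²) = 3577590.4 m.
Bowring's method on WGS84 (a = 6378137 m, b = 6356752.314 m) gives φ = 55.97639964°, h = 1018.337 m.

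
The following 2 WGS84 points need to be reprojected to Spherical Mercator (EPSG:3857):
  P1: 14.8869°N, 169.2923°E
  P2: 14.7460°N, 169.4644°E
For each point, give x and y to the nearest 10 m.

P1: x 18845530 m, y 1676170 m; P2: x 18864690 m, y 1659940 m

Web Mercator: x = R·λ, y = R·ln tan(π/4+φ/2), R = 6378137 m.
P1 (14.8869°, 169.2923°) → (18845532.631, 1676169.207) m.
P2 (14.7460°, 169.4644°) → (18864690.716, 1659944.826) m.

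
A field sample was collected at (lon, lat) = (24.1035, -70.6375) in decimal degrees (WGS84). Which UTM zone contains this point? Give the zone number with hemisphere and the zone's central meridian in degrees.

Zone 35S, central meridian 27°

UTM zone = ⌊(λ + 180)/6⌋ + 1; 24.1035° ∈ [24°, 30°) → zone 35.
Hemisphere: S (φ < 0).
Central meridian λ₀ = 6×35 − 183 = 27°.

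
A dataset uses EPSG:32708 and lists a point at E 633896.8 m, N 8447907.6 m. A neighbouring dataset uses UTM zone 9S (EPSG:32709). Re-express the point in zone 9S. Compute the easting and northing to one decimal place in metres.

UTM 8S → geographic: φ = -14.03630032°, λ = -133.76000004°.
UTM 9S (λ₀ = -129°) forward: E = -14481.219 m, N = 8443067.077 m.

E -14481.2 m, N 8443067.1 m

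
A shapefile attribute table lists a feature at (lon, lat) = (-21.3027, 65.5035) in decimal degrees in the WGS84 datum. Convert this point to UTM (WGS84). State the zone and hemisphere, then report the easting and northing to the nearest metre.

Longitude -21.3027° lies in the 6° band [-24°, -18°), giving zone 27; latitude is north of the equator, so 27N.
Zone 27 central meridian λ₀ = 6×27 − 183 = -21°; Δλ = -0.3027°.
Transverse Mercator on WGS84 with k₀ = 0.9996 gives E = 485994.959 m, N = 7264604.219 m.

Zone 27N: E 485995 m, N 7264604 m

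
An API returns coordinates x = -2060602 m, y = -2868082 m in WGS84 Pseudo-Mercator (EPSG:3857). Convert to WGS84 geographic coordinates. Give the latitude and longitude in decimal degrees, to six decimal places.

lat -24.937599°, lon -18.510703°

R = 6378137 m. λ = x/R = -18.51070271°.
φ = 2·arctan(exp(y/R)) − 90° = 2·arctan(0.63784) − 90° = -24.93759891°.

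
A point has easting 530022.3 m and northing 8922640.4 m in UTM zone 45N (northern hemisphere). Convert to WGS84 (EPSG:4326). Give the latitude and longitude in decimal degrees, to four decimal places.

Zone 45N: λ₀ = 87°, k₀ = 0.9996, false easting 500000 m.
Meridian distance M = (N − FN)/k₀ = 8926210.9 m.
Inverse transverse Mercator on WGS84 gives φ = 80.36409963°, λ = 88.60680143°.

lat 80.3641°, lon 88.6068°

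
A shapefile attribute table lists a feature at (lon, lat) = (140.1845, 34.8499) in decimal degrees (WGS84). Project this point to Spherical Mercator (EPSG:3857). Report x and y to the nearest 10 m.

x 15605270 m, y 4143500 m

Web Mercator is spherical with R = a = 6378137 m.
x = R·λ = 6378137 × 2.446681085 = 15605267.157 m.
y = R·ln tan(π/4 + φ/2) = 6378137 × 0.649641395 = 4143501.816 m.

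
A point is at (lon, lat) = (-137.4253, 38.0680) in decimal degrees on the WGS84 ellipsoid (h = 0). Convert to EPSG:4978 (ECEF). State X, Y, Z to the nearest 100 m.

WGS84: a = 6378137 m, e² = 0.006694380; N(φ) = a/√(1−e²sin²φ) = 6386269.161 m.
X = (N+h)·cosφ·cosλ = -3702435.780 m; Y = (N+h)·cosφ·sinλ = -3401548.172 m; Z = (N(1−e²)+h)·sinφ = 3911388.960 m.

X -3702400 m, Y -3401500 m, Z 3911400 m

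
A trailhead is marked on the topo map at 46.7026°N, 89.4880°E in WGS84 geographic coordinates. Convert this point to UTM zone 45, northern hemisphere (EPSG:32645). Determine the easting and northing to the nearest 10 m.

E 690200 m, N 5175120 m

Zone 45 central meridian λ₀ = 6×45 − 183 = 87°; Δλ = +2.4880°.
Transverse Mercator on WGS84 with k₀ = 0.9996 gives E = 690195.156 m, N = 5175122.375 m.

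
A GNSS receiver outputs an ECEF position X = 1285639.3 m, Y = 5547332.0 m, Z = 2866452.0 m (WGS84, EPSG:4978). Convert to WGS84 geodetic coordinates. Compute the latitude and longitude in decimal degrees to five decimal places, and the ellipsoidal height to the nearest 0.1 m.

λ = atan2(Y, X) = 76.95159985°; p = √(X²+Y²) = 5694362.2 m.
Bowring's method on WGS84 (a = 6378137 m, b = 6356752.314 m) gives φ = 26.87479984°, h = 1335.668 m.

lat 26.87480°, lon 76.95160°, h 1335.7 m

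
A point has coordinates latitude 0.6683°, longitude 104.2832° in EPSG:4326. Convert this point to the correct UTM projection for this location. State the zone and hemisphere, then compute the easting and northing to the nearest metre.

Longitude 104.2832° lies in the 6° band [102°, 108°), giving zone 48; latitude is north of the equator, so 48N.
Zone 48 central meridian λ₀ = 6×48 − 183 = 105°; Δλ = -0.7168°.
Transverse Mercator on WGS84 with k₀ = 0.9996 gives E = 420241.402 m, N = 73873.083 m.

Zone 48N: E 420241 m, N 73873 m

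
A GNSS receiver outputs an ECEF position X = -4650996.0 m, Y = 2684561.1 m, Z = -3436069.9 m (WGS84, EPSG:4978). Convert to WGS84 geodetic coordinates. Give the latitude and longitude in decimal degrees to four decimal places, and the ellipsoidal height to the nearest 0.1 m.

λ = atan2(Y, X) = 150.00640039°; p = √(X²+Y²) = 5370161.3 m.
Bowring's method on WGS84 (a = 6378137 m, b = 6356752.314 m) gives φ = -32.78780036°, h = 3456.489 m.

lat -32.7878°, lon 150.0064°, h 3456.5 m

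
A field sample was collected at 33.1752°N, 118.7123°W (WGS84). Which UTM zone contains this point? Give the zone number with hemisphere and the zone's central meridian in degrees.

Zone 11N, central meridian -117°

UTM zone = ⌊(λ + 180)/6⌋ + 1; -118.7123° ∈ [-120°, -114°) → zone 11.
Hemisphere: N (φ ≥ 0).
Central meridian λ₀ = 6×11 − 183 = -117°.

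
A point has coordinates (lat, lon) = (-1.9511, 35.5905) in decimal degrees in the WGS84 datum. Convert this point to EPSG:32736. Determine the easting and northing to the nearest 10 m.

E 788190 m, N 9784120 m

Zone 36 central meridian λ₀ = 6×36 − 183 = 33°; Δλ = +2.5905°.
Transverse Mercator on WGS84 with k₀ = 0.9996 gives E = 788190.427 m, N = 9784122.064 m.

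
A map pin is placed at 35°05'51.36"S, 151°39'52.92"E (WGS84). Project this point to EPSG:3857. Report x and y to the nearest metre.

Web Mercator is spherical with R = a = 6378137 m.
x = R·λ = 6378137 × 2.647048374 = 16883237.175 m.
y = R·ln tan(π/4 + φ/2) = 6378137 × -0.654917340 = -4177152.517 m.

x 16883237 m, y -4177153 m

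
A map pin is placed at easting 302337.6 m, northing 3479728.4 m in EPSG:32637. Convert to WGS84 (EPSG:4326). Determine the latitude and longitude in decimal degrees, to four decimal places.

lat 31.4354°, lon 36.9202°

Zone 37N: λ₀ = 39°, k₀ = 0.9996, false easting 500000 m.
Meridian distance M = (N − FN)/k₀ = 3481120.8 m.
Inverse transverse Mercator on WGS84 gives φ = 31.43540045°, λ = 36.92020009°.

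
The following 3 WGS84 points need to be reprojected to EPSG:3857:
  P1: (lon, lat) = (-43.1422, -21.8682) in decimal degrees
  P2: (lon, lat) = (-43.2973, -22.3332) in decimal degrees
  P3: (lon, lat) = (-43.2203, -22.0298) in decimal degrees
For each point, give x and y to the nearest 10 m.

P1: x -4802570 m, y -2495710 m; P2: x -4819830 m, y -2551580 m; P3: x -4811260 m, y -2515100 m

Web Mercator: x = R·λ, y = R·ln tan(π/4+φ/2), R = 6378137 m.
P1 (-21.8682°, -43.1422°) → (-4802567.736, -2495708.406) m.
P2 (-22.3332°, -43.2973°) → (-4819833.389, -2551577.170) m.
P3 (-22.0298°, -43.2203°) → (-4811261.788, -2515103.457) m.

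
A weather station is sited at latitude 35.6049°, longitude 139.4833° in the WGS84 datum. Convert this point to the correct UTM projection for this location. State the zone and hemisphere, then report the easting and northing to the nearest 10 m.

Zone 54N: E 362620 m, N 3941190 m

Longitude 139.4833° lies in the 6° band [138°, 144°), giving zone 54; latitude is north of the equator, so 54N.
Zone 54 central meridian λ₀ = 6×54 − 183 = 141°; Δλ = -1.5167°.
Transverse Mercator on WGS84 with k₀ = 0.9996 gives E = 362619.630 m, N = 3941186.293 m.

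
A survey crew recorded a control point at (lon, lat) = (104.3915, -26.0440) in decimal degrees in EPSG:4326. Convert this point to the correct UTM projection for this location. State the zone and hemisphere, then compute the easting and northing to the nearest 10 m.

Longitude 104.3915° lies in the 6° band [102°, 108°), giving zone 48; latitude is south of the equator, so 48S.
Zone 48 central meridian λ₀ = 6×48 − 183 = 105°; Δλ = -0.6085°.
Transverse Mercator on WGS84 with k₀ = 0.9996 gives E = 439124.735 m, N = 7119301.491 m.

Zone 48S: E 439120 m, N 7119300 m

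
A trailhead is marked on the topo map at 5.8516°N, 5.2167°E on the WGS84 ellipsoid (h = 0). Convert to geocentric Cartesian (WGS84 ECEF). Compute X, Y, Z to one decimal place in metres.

X 6318841.3 m, Y 576916.7 m, Z 645934.7 m

WGS84: a = 6378137 m, e² = 0.006694380; N(φ) = a/√(1−e²sin²φ) = 6378358.917 m.
X = (N+h)·cosφ·cosλ = 6318841.288 m; Y = (N+h)·cosφ·sinλ = 576916.662 m; Z = (N(1−e²)+h)·sinφ = 645934.676 m.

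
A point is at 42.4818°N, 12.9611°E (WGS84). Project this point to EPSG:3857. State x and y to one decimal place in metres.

x 1442823.1 m, y 5233426.2 m

Web Mercator is spherical with R = a = 6378137 m.
x = R·λ = 6378137 × 0.226213870 = 1442823.052 m.
y = R·ln tan(π/4 + φ/2) = 6378137 × 0.820525839 = 5233426.215 m.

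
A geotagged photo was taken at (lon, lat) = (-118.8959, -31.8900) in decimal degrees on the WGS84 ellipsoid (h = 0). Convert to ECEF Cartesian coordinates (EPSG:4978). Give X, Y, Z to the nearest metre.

WGS84: a = 6378137 m, e² = 0.006694380; N(φ) = a/√(1−e²sin²φ) = 6384103.619 m.
X = (N+h)·cosφ·cosλ = -2619298.347 m; Y = (N+h)·cosφ·sinλ = -4745653.372 m; Z = (N(1−e²)+h)·sinφ = -3350081.217 m.

X -2619298 m, Y -4745653 m, Z -3350081 m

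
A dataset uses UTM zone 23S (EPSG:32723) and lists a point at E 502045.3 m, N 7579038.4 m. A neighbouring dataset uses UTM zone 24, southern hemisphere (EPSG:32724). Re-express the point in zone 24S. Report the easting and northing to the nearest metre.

E -118560 m, N 7566972 m

UTM 23S → geographic: φ = -21.89279973°, λ = -44.98020005°.
UTM 24S (λ₀ = -39°) forward: E = -118560.463 m, N = 7566971.702 m.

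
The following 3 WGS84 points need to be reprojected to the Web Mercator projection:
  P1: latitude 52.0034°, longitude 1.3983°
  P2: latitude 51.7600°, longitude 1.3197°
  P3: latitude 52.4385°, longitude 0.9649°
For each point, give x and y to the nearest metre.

Web Mercator: x = R·λ, y = R·ln tan(π/4+φ/2), R = 6378137 m.
P1 (52.0034°, 1.3983°) → (155658.044, 6800740.241) m.
P2 (51.7600°, 1.3197°) → (146908.332, 6756846.165) m.
P3 (52.4385°, 0.9649°) → (107412.177, 6879803.551) m.

P1: x 155658 m, y 6800740 m; P2: x 146908 m, y 6756846 m; P3: x 107412 m, y 6879804 m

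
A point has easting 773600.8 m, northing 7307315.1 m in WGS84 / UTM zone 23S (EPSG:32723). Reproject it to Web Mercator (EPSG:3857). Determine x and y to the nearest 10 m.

Unproject from UTM 23S (λ₀ = -45°) → φ = -24.32339987°, λ = -42.30389966°.
Web Mercator (R = 6378137 m): x = -4709248.569 m, y = -2792865.601 m.

x -4709250 m, y -2792870 m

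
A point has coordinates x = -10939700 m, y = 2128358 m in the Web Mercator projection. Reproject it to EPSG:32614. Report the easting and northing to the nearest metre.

Web Mercator inverse (R = 6378137 m) → φ = 18.77410154°, λ = -98.27299714°.
UTM 14N forward: E = 576621.277 m, N = 2075989.044 m.

E 576621 m, N 2075989 m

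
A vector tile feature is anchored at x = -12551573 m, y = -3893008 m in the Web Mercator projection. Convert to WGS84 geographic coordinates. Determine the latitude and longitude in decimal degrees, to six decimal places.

lat -32.982701°, lon -112.752699°

R = 6378137 m. λ = x/R = -112.75269866°.
φ = 2·arctan(exp(y/R)) − 90° = 2·arctan(0.54315) − 90° = -32.98270073°.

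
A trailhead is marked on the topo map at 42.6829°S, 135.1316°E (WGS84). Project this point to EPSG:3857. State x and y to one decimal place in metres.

Web Mercator is spherical with R = a = 6378137 m.
x = R·λ = 6378137 × 2.358491343 = 15042780.902 m.
y = R·ln tan(π/4 + φ/2) = 6378137 × -0.825292695 = -5263829.871 m.

x 15042780.9 m, y -5263829.9 m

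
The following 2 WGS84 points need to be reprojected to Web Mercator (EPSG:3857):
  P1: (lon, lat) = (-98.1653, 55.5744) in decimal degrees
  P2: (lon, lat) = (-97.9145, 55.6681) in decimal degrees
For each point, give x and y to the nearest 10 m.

Web Mercator: x = R·λ, y = R·ln tan(π/4+φ/2), R = 6378137 m.
P1 (55.5744°, -98.1653°) → (-10927711.210, 7474153.091) m.
P2 (55.6681°, -97.9145°) → (-10899792.281, 7492625.490) m.

P1: x -10927710 m, y 7474150 m; P2: x -10899790 m, y 7492630 m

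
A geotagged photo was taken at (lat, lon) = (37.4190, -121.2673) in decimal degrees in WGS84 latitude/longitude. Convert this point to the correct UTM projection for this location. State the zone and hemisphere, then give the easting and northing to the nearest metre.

Longitude -121.2673° lies in the 6° band [-126°, -120°), giving zone 10; latitude is north of the equator, so 10N.
Zone 10 central meridian λ₀ = 6×10 − 183 = -123°; Δλ = +1.7327°.
Transverse Mercator on WGS84 with k₀ = 0.9996 gives E = 653324.937 m, N = 4142764.030 m.

Zone 10N: E 653325 m, N 4142764 m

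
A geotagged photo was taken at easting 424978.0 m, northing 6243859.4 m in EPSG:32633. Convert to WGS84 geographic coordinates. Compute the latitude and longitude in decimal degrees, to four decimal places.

Zone 33N: λ₀ = 15°, k₀ = 0.9996, false easting 500000 m.
Meridian distance M = (N − FN)/k₀ = 6246357.9 m.
Inverse transverse Mercator on WGS84 gives φ = 56.33349958°, λ = 13.78659956°.

lat 56.3335°, lon 13.7866°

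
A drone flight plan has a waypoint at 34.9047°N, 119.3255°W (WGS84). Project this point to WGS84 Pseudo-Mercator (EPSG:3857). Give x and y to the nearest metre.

x -13283254 m, y 4150938 m

Web Mercator is spherical with R = a = 6378137 m.
x = R·λ = 6378137 × -2.082622857 = -13283253.899 m.
y = R·ln tan(π/4 + φ/2) = 6378137 × 0.650807247 = 4150937.785 m.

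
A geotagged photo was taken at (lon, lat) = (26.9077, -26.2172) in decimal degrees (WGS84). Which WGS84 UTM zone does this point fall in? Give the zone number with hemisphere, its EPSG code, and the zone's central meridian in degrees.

UTM zone = ⌊(λ + 180)/6⌋ + 1; 26.9077° ∈ [24°, 30°) → zone 35.
Hemisphere: S (φ < 0).
Central meridian λ₀ = 6×35 − 183 = 27°.
EPSG code: 32735.

Zone 35S (EPSG:32735), central meridian 27°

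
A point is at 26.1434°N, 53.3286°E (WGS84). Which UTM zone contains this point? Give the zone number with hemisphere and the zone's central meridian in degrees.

Zone 39N, central meridian 51°

UTM zone = ⌊(λ + 180)/6⌋ + 1; 53.3286° ∈ [48°, 54°) → zone 39.
Hemisphere: N (φ ≥ 0).
Central meridian λ₀ = 6×39 − 183 = 51°.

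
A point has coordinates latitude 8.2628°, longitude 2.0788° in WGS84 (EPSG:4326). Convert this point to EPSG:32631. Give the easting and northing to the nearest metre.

Zone 31 central meridian λ₀ = 6×31 − 183 = 3°; Δλ = -0.9212°.
Transverse Mercator on WGS84 with k₀ = 0.9996 gives E = 398546.360 m, N = 913468.202 m.

E 398546 m, N 913468 m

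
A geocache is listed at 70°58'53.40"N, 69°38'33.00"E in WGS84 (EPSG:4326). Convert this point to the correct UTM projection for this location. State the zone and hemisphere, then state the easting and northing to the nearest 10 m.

Zone 42N: E 523370 m, N 7875460 m

Longitude 69.6425° lies in the 6° band [66°, 72°), giving zone 42; latitude is north of the equator, so 42N.
Zone 42 central meridian λ₀ = 6×42 − 183 = 69°; Δλ = +0.6425°.
Transverse Mercator on WGS84 with k₀ = 0.9996 gives E = 523367.679 m, N = 7875457.337 m.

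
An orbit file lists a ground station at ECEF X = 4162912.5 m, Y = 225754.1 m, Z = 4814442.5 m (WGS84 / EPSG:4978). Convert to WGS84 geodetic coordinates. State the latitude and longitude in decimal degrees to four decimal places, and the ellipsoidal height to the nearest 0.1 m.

λ = atan2(Y, X) = 3.10410070°; p = √(X²+Y²) = 4169029.3 m.
Bowring's method on WGS84 (a = 6378137 m, b = 6356752.314 m) gives φ = 49.29960029°, h = 2756.975 m.

lat 49.2996°, lon 3.1041°, h 2757.0 m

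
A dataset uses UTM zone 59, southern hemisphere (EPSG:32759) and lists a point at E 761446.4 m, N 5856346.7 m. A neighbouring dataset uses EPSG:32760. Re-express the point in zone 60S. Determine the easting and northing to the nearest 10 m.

E 230360 m, N 5856090 m

UTM 59S → geographic: φ = -37.40280044°, λ = 173.95369967°.
UTM 60S (λ₀ = 177°) forward: E = 230355.054 m, N = 5856085.712 m.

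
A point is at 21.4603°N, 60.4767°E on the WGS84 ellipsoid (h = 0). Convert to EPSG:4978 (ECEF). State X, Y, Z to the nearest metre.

WGS84: a = 6378137 m, e² = 0.006694380; N(φ) = a/√(1−e²sin²φ) = 6380996.484 m.
X = (N+h)·cosφ·cosλ = 2926413.268 m; Y = (N+h)·cosφ·sinλ = 5167513.616 m; Z = (N(1−e²)+h)·sinφ = 2318900.540 m.

X 2926413 m, Y 5167514 m, Z 2318901 m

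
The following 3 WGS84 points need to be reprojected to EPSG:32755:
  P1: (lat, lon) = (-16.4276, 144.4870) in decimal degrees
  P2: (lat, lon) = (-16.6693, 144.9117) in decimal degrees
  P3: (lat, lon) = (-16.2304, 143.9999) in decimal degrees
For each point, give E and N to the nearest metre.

P1: E 231637 m, N 8182100 m; P2: E 277287 m, N 8155863 m; P3: E 179260 m, N 8203230 m

UTM zone 55S: λ₀ = 147°, k₀ = 0.9996.
P1 (-16.4276°, 144.4870°) → (231636.670, 8182099.818) m.
P2 (-16.6693°, 144.9117°) → (277286.955, 8155863.464) m.
P3 (-16.2304°, 143.9999°) → (179260.480, 8203230.211) m.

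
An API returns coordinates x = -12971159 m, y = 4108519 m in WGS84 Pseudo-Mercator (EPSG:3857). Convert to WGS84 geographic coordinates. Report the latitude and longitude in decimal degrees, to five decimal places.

lat 34.59160°, lon -116.52190°

R = 6378137 m. λ = x/R = -116.52190382°.
φ = 2·arctan(exp(y/R)) − 90° = 2·arctan(1.90438) − 90° = 34.59160155°.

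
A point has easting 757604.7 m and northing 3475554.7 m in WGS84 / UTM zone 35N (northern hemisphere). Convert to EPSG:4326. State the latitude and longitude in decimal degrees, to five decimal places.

Zone 35N: λ₀ = 27°, k₀ = 0.9996, false easting 500000 m.
Meridian distance M = (N − FN)/k₀ = 3476945.5 m.
Inverse transverse Mercator on WGS84 gives φ = 31.38600010°, λ = 29.70889997°.

lat 31.38600°, lon 29.70890°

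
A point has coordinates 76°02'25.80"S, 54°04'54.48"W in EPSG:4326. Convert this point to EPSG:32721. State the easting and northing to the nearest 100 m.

E 578600 m, N 1558400 m

Zone 21 central meridian λ₀ = 6×21 − 183 = -57°; Δλ = +2.9182°.
Transverse Mercator on WGS84 with k₀ = 0.9996 gives E = 578552.868 m, N = 1558353.677 m.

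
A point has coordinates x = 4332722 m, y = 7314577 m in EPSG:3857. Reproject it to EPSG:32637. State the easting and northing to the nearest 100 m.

Web Mercator inverse (R = 6378137 m) → φ = 54.75560100°, λ = 38.92150394°.
UTM 37N forward: E = 494948.248 m, N = 6067598.320 m.

E 494900 m, N 6067600 m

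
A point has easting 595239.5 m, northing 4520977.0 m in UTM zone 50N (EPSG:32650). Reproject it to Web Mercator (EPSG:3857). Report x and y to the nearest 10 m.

x 13150130 m, y 4987930 m

Unproject from UTM 50N (λ₀ = 117°) → φ = 40.83430020°, λ = 118.12959982°.
Web Mercator (R = 6378137 m): x = 13150126.900 m, y = 4987931.618 m.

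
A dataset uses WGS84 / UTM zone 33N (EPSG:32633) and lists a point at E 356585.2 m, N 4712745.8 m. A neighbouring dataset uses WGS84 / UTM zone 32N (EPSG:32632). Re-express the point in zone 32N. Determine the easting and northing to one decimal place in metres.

E 849188.8 m, N 4720040.2 m

UTM 33N → geographic: φ = 42.55380020°, λ = 13.25310046°.
UTM 32N (λ₀ = 9°) forward: E = 849188.805 m, N = 4720040.248 m.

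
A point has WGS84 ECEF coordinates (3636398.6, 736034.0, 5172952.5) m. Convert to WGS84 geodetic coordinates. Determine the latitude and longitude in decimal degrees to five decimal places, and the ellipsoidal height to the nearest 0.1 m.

lat 54.53320°, lon 11.44250°, h 1899.8 m

λ = atan2(Y, X) = 11.44249979°; p = √(X²+Y²) = 3710140.3 m.
Bowring's method on WGS84 (a = 6378137 m, b = 6356752.314 m) gives φ = 54.53319950°, h = 1899.797 m.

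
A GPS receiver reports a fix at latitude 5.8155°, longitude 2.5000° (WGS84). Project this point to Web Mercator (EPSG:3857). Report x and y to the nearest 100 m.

x 278300 m, y 648500 m

Web Mercator is spherical with R = a = 6378137 m.
x = R·λ = 6378137 × 0.043633231 = 278298.727 m.
y = R·ln tan(π/4 + φ/2) = 6378137 × 0.101674351 = 648492.938 m.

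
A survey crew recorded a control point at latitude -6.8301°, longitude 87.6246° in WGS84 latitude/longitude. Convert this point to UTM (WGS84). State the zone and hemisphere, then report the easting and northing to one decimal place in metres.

Zone 45S: E 569013.7 m, N 9244988.2 m

Longitude 87.6246° lies in the 6° band [84°, 90°), giving zone 45; latitude is south of the equator, so 45S.
Zone 45 central meridian λ₀ = 6×45 − 183 = 87°; Δλ = +0.6246°.
Transverse Mercator on WGS84 with k₀ = 0.9996 gives E = 569013.700 m, N = 9244988.185 m.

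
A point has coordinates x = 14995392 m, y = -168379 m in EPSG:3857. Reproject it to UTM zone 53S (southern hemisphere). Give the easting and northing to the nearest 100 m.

E 467300 m, N 9832800 m

Web Mercator inverse (R = 6378137 m) → φ = -1.51239863°, λ = 134.70589825°.
UTM 53S forward: E = 467285.018 m, N = 9832831.904 m.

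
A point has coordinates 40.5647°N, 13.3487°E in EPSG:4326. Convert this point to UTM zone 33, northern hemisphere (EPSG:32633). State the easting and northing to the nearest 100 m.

Zone 33 central meridian λ₀ = 6×33 − 183 = 15°; Δλ = -1.6513°.
Transverse Mercator on WGS84 with k₀ = 0.9996 gives E = 360210.470 m, N = 4491746.642 m.

E 360200 m, N 4491700 m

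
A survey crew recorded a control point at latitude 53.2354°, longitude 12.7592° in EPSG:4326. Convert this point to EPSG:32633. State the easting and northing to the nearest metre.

Zone 33 central meridian λ₀ = 6×33 − 183 = 15°; Δλ = -2.2408°.
Transverse Mercator on WGS84 with k₀ = 0.9996 gives E = 350449.051 m, N = 5900800.629 m.

E 350449 m, N 5900801 m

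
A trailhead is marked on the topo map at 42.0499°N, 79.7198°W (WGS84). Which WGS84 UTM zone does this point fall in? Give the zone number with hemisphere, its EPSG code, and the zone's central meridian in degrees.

Zone 17N (EPSG:32617), central meridian -81°

UTM zone = ⌊(λ + 180)/6⌋ + 1; -79.7198° ∈ [-84°, -78°) → zone 17.
Hemisphere: N (φ ≥ 0).
Central meridian λ₀ = 6×17 − 183 = -81°.
EPSG code: 32617.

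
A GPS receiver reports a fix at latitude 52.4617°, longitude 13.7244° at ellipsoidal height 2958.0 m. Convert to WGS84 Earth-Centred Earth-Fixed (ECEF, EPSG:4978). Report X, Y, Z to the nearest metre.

X 3784910 m, Y 924369 m, Z 5036615 m

WGS84: a = 6378137 m, e² = 0.006694380; N(φ) = a/√(1−e²sin²φ) = 6391602.899 m.
X = (N+h)·cosφ·cosλ = 3784910.089 m; Y = (N+h)·cosφ·sinλ = 924369.429 m; Z = (N(1−e²)+h)·sinφ = 5036614.516 m.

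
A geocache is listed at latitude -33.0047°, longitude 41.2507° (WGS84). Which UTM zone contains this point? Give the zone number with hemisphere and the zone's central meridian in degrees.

UTM zone = ⌊(λ + 180)/6⌋ + 1; 41.2507° ∈ [36°, 42°) → zone 37.
Hemisphere: S (φ < 0).
Central meridian λ₀ = 6×37 − 183 = 39°.

Zone 37S, central meridian 39°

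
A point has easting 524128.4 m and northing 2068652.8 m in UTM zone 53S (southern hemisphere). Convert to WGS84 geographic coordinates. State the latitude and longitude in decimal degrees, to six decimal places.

Zone 53S: λ₀ = 135°, k₀ = 0.9996, false easting 500000 m, false northing 10000000 m.
Meridian distance M = (N − FN)/k₀ = -7934521.0 m.
Inverse transverse Mercator on WGS84 gives φ = -71.48250008°, λ = 135.68069968°.

lat -71.482500°, lon 135.680700°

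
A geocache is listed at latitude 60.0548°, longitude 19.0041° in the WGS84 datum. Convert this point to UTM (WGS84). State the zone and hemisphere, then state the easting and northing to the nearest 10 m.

Zone 34N: E 388870 m, N 6659190 m

Longitude 19.0041° lies in the 6° band [18°, 24°), giving zone 34; latitude is north of the equator, so 34N.
Zone 34 central meridian λ₀ = 6×34 − 183 = 21°; Δλ = -1.9959°.
Transverse Mercator on WGS84 with k₀ = 0.9996 gives E = 388868.761 m, N = 6659191.651 m.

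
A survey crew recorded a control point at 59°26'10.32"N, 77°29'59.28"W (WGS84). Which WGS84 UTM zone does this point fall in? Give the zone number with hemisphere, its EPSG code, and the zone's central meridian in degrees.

Zone 18N (EPSG:32618), central meridian -75°

UTM zone = ⌊(λ + 180)/6⌋ + 1; -77.4998° ∈ [-78°, -72°) → zone 18.
Hemisphere: N (φ ≥ 0).
Central meridian λ₀ = 6×18 − 183 = -75°.
EPSG code: 32618.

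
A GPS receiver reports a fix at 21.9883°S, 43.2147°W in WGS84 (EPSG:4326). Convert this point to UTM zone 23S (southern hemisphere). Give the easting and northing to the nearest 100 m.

Zone 23 central meridian λ₀ = 6×23 − 183 = -45°; Δλ = +1.7853°.
Transverse Mercator on WGS84 with k₀ = 0.9996 gives E = 684316.898 m, N = 7567392.652 m.

E 684300 m, N 7567400 m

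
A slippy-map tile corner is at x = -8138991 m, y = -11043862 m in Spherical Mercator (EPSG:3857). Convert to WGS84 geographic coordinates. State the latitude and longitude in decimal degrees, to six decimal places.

lat -69.923499°, lon -73.113800°

R = 6378137 m. λ = x/R = -73.11380013°.
φ = 2·arctan(exp(y/R)) − 90° = 2·arctan(0.17702) − 90° = -69.92349919°.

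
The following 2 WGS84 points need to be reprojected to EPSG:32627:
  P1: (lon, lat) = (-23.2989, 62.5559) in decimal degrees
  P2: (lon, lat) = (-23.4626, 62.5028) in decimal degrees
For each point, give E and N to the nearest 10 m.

P1: E 381810 m, N 6938220 m; P2: E 373170 m, N 6932610 m

UTM zone 27N: λ₀ = -21°, k₀ = 0.9996.
P1 (62.5559°, -23.2989°) → (381807.717, 6938215.158) m.
P2 (62.5028°, -23.4626°) → (373168.751, 6932612.877) m.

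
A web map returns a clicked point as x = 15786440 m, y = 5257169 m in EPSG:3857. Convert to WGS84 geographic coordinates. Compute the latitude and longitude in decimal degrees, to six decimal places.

R = 6378137 m. λ = x/R = 141.81200334°.
φ = 2·arctan(exp(y/R)) − 90° = 2·arctan(2.28017) − 90° = 42.63889825°.

lat 42.638898°, lon 141.812003°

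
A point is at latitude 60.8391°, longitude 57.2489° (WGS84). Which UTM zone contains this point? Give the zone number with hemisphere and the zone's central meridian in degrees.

Zone 40N, central meridian 57°

UTM zone = ⌊(λ + 180)/6⌋ + 1; 57.2489° ∈ [54°, 60°) → zone 40.
Hemisphere: N (φ ≥ 0).
Central meridian λ₀ = 6×40 − 183 = 57°.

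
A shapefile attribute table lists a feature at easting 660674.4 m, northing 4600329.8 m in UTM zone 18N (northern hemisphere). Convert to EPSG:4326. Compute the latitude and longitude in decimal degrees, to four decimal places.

Zone 18N: λ₀ = -75°, k₀ = 0.9996, false easting 500000 m.
Meridian distance M = (N − FN)/k₀ = 4602170.7 m.
Inverse transverse Mercator on WGS84 gives φ = 41.53849991°, λ = -73.07380054°.

lat 41.5385°, lon -73.0738°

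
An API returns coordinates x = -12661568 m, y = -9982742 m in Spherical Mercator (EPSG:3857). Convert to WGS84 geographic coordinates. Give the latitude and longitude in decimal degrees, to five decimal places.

lat -66.38400°, lon -113.74080°

R = 6378137 m. λ = x/R = -113.74080055°.
φ = 2·arctan(exp(y/R)) − 90° = 2·arctan(0.20906) − 90° = -66.38399836°.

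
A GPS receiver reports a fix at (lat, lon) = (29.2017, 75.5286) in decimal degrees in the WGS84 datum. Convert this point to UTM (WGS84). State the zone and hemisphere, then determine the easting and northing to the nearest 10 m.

Zone 43N: E 551390 m, N 3230450 m

Longitude 75.5286° lies in the 6° band [72°, 78°), giving zone 43; latitude is north of the equator, so 43N.
Zone 43 central meridian λ₀ = 6×43 − 183 = 75°; Δλ = +0.5286°.
Transverse Mercator on WGS84 with k₀ = 0.9996 gives E = 551385.719 m, N = 3230448.233 m.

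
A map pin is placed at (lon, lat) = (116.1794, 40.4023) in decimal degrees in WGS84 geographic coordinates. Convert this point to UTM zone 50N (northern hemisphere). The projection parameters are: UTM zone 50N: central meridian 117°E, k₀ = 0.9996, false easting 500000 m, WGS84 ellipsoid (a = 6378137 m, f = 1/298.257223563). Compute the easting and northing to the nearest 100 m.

E 430400 m, N 4472700 m

Zone 50 central meridian λ₀ = 6×50 − 183 = 117°; Δλ = -0.8206°.
Transverse Mercator on WGS84 with k₀ = 0.9996 gives E = 430366.241 m, N = 4472733.354 m.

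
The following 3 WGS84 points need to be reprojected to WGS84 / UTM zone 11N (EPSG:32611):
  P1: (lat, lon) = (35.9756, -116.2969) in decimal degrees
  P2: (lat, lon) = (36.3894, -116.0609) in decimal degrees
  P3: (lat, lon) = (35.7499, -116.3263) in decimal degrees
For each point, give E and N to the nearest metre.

P1: E 563389 m, N 3981471 m; P2: E 584222 m, N 4027550 m; P3: E 560911 m, N 3956419 m

UTM zone 11N: λ₀ = -117°, k₀ = 0.9996.
P1 (35.9756°, -116.2969°) → (563388.744, 3981470.625) m.
P2 (36.3894°, -116.0609°) → (584221.925, 4027549.517) m.
P3 (35.7499°, -116.3263°) → (560910.567, 3956418.513) m.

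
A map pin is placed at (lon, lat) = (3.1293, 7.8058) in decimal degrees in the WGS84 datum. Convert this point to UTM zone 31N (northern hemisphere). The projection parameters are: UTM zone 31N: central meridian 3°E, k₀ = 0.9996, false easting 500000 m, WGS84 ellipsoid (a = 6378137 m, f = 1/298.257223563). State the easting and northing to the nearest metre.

Zone 31 central meridian λ₀ = 6×31 − 183 = 3°; Δλ = +0.1293°.
Transverse Mercator on WGS84 with k₀ = 0.9996 gives E = 514255.428 m, N = 862831.025 m.

E 514255 m, N 862831 m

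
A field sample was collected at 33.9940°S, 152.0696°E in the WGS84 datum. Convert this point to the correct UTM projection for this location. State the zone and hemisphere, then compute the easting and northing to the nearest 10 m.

Zone 56S: E 414070 m, N 6238120 m

Longitude 152.0696° lies in the 6° band [150°, 156°), giving zone 56; latitude is south of the equator, so 56S.
Zone 56 central meridian λ₀ = 6×56 − 183 = 153°; Δλ = -0.9304°.
Transverse Mercator on WGS84 with k₀ = 0.9996 gives E = 414072.109 m, N = 6238119.197 m.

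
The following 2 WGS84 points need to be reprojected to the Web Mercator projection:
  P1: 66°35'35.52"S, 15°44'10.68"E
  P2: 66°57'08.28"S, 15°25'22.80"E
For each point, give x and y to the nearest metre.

Web Mercator: x = R·λ, y = R·ln tan(π/4+φ/2), R = 6378137 m.
P1 (-66.5932°, 15.7363°) → (1751756.903, -10041118.857) m.
P2 (-66.9523°, 15.4230°) → (1716880.507, -10142482.277) m.

P1: x 1751757 m, y -10041119 m; P2: x 1716881 m, y -10142482 m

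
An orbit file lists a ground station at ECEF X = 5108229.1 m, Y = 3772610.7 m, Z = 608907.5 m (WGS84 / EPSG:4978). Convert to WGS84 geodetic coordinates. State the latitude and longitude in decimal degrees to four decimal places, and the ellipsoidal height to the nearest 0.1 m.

lat 5.5138°, lon 36.4472°, h 1507.4 m

λ = atan2(Y, X) = 36.44719965°; p = √(X²+Y²) = 6350322.5 m.
Bowring's method on WGS84 (a = 6378137 m, b = 6356752.314 m) gives φ = 5.51380015°, h = 1507.392 m.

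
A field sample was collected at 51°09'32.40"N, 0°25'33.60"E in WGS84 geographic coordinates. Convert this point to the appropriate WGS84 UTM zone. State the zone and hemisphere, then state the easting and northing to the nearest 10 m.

Longitude 0.4260° lies in the 6° band [0°, 6°), giving zone 31; latitude is north of the equator, so 31N.
Zone 31 central meridian λ₀ = 6×31 − 183 = 3°; Δλ = -2.5740°.
Transverse Mercator on WGS84 with k₀ = 0.9996 gives E = 320014.340 m, N = 5670656.459 m.

Zone 31N: E 320010 m, N 5670660 m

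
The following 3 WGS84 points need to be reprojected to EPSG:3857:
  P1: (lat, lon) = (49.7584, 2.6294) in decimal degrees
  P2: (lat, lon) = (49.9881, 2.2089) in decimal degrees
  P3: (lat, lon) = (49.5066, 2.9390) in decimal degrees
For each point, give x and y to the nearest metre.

P1: x 292703 m, y 6404540 m; P2: x 245894 m, y 6444215 m; P3: x 327168 m, y 6361262 m

Web Mercator: x = R·λ, y = R·ln tan(π/4+φ/2), R = 6378137 m.
P1 (49.7584°, 2.6294°) → (292703.469, 6404539.634) m.
P2 (49.9881°, 2.2089°) → (245893.623, 6444215.226) m.
P3 (49.5066°, 2.9390°) → (327167.983, 6361262.099) m.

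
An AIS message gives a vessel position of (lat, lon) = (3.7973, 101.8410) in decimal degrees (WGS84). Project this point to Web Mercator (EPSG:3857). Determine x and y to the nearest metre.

x 11336888 m, y 423023 m

Web Mercator is spherical with R = a = 6378137 m.
x = R·λ = 6378137 × 1.777460764 = 11336888.262 m.
y = R·ln tan(π/4 + φ/2) = 6378137 × 0.066323959 = 423023.299 m.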